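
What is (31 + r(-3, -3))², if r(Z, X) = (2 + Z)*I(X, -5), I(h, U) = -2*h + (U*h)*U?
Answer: 10000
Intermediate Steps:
I(h, U) = -2*h + h*U²
r(Z, X) = 23*X*(2 + Z) (r(Z, X) = (2 + Z)*(X*(-2 + (-5)²)) = (2 + Z)*(X*(-2 + 25)) = (2 + Z)*(X*23) = (2 + Z)*(23*X) = 23*X*(2 + Z))
(31 + r(-3, -3))² = (31 + 23*(-3)*(2 - 3))² = (31 + 23*(-3)*(-1))² = (31 + 69)² = 100² = 10000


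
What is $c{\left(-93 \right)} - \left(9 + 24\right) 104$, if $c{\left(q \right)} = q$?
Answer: $-3525$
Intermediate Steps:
$c{\left(-93 \right)} - \left(9 + 24\right) 104 = -93 - \left(9 + 24\right) 104 = -93 - 33 \cdot 104 = -93 - 3432 = -3525$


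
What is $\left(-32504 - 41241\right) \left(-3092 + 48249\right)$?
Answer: $-3330102965$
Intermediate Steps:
$\left(-32504 - 41241\right) \left(-3092 + 48249\right) = \left(-73745\right) 45157 = -3330102965$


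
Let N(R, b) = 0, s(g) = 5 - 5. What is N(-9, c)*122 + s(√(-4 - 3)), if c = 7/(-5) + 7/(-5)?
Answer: 0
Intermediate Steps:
s(g) = 0
c = -14/5 (c = 7*(-⅕) + 7*(-⅕) = -7/5 - 7/5 = -14/5 ≈ -2.8000)
N(-9, c)*122 + s(√(-4 - 3)) = 0*122 + 0 = 0 + 0 = 0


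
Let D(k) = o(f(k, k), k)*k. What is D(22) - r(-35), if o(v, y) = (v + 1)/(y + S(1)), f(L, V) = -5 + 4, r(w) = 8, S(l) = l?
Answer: -8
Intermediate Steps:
f(L, V) = -1
o(v, y) = (1 + v)/(1 + y) (o(v, y) = (v + 1)/(y + 1) = (1 + v)/(1 + y))
D(k) = 0 (D(k) = ((1 - 1)/(1 + k))*k = (0/(1 + k))*k = 0*k = 0)
D(22) - r(-35) = 0 - 1*8 = 0 - 8 = -8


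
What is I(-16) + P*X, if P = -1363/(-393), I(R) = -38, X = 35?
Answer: 32771/393 ≈ 83.387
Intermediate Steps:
P = 1363/393 (P = -1363*(-1/393) = 1363/393 ≈ 3.4682)
I(-16) + P*X = -38 + (1363/393)*35 = -38 + 47705/393 = 32771/393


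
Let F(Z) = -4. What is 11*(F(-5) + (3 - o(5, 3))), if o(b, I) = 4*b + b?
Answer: -286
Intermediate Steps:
o(b, I) = 5*b
11*(F(-5) + (3 - o(5, 3))) = 11*(-4 + (3 - 5*5)) = 11*(-4 + (3 - 1*25)) = 11*(-4 + (3 - 25)) = 11*(-4 - 22) = 11*(-26) = -286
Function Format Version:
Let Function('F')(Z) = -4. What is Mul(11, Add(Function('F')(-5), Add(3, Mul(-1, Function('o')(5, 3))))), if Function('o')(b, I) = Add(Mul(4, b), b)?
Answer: -286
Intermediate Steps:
Function('o')(b, I) = Mul(5, b)
Mul(11, Add(Function('F')(-5), Add(3, Mul(-1, Function('o')(5, 3))))) = Mul(11, Add(-4, Add(3, Mul(-1, Mul(5, 5))))) = Mul(11, Add(-4, Add(3, Mul(-1, 25)))) = Mul(11, Add(-4, Add(3, -25))) = Mul(11, Add(-4, -22)) = Mul(11, -26) = -286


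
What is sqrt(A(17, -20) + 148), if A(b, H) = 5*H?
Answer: 4*sqrt(3) ≈ 6.9282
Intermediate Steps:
sqrt(A(17, -20) + 148) = sqrt(5*(-20) + 148) = sqrt(-100 + 148) = sqrt(48) = 4*sqrt(3)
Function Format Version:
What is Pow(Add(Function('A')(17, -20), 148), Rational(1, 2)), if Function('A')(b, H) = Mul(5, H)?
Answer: Mul(4, Pow(3, Rational(1, 2))) ≈ 6.9282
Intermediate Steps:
Pow(Add(Function('A')(17, -20), 148), Rational(1, 2)) = Pow(Add(Mul(5, -20), 148), Rational(1, 2)) = Pow(Add(-100, 148), Rational(1, 2)) = Pow(48, Rational(1, 2)) = Mul(4, Pow(3, Rational(1, 2)))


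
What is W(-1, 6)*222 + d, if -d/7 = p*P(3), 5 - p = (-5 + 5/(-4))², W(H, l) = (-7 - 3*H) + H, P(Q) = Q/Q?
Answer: -13945/16 ≈ -871.56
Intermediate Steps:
P(Q) = 1
W(H, l) = -7 - 2*H
p = -545/16 (p = 5 - (-5 + 5/(-4))² = 5 - (-5 + 5*(-¼))² = 5 - (-5 - 5/4)² = 5 - (-25/4)² = 5 - 1*625/16 = 5 - 625/16 = -545/16 ≈ -34.063)
d = 3815/16 (d = -(-3815)/16 = -7*(-545/16) = 3815/16 ≈ 238.44)
W(-1, 6)*222 + d = (-7 - 2*(-1))*222 + 3815/16 = (-7 + 2)*222 + 3815/16 = -5*222 + 3815/16 = -1110 + 3815/16 = -13945/16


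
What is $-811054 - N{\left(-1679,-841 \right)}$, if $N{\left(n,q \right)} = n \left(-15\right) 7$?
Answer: $-987349$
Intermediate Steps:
$N{\left(n,q \right)} = - 105 n$ ($N{\left(n,q \right)} = - 15 n 7 = - 105 n$)
$-811054 - N{\left(-1679,-841 \right)} = -811054 - \left(-105\right) \left(-1679\right) = -811054 - 176295 = -987349$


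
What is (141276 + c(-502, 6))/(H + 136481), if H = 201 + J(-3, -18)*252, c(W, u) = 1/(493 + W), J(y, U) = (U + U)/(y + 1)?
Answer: 1271483/1270962 ≈ 1.0004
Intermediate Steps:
J(y, U) = 2*U/(1 + y) (J(y, U) = (2*U)/(1 + y) = 2*U/(1 + y))
H = 4737 (H = 201 + (2*(-18)/(1 - 3))*252 = 201 + (2*(-18)/(-2))*252 = 201 + (2*(-18)*(-½))*252 = 201 + 18*252 = 201 + 4536 = 4737)
(141276 + c(-502, 6))/(H + 136481) = (141276 + 1/(493 - 502))/(4737 + 136481) = (141276 + 1/(-9))/141218 = (141276 - ⅑)*(1/141218) = (1271483/9)*(1/141218) = 1271483/1270962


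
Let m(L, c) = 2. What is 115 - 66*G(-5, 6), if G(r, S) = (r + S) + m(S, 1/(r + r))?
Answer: -83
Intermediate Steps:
G(r, S) = 2 + S + r (G(r, S) = (r + S) + 2 = (S + r) + 2 = 2 + S + r)
115 - 66*G(-5, 6) = 115 - 66*(2 + 6 - 5) = 115 - 66*3 = 115 - 198 = -83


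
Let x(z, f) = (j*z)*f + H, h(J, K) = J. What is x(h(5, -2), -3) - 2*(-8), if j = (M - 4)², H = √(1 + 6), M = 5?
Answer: 1 + √7 ≈ 3.6458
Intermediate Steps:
H = √7 ≈ 2.6458
j = 1 (j = (5 - 4)² = 1² = 1)
x(z, f) = √7 + f*z (x(z, f) = (1*z)*f + √7 = z*f + √7 = f*z + √7 = √7 + f*z)
x(h(5, -2), -3) - 2*(-8) = (√7 - 3*5) - 2*(-8) = (√7 - 15) + 16 = (-15 + √7) + 16 = 1 + √7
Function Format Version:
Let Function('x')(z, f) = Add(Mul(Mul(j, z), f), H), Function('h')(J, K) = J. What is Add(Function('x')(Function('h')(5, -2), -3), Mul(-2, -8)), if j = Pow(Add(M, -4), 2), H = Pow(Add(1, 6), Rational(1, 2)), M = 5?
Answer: Add(1, Pow(7, Rational(1, 2))) ≈ 3.6458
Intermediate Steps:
H = Pow(7, Rational(1, 2)) ≈ 2.6458
j = 1 (j = Pow(Add(5, -4), 2) = Pow(1, 2) = 1)
Function('x')(z, f) = Add(Pow(7, Rational(1, 2)), Mul(f, z)) (Function('x')(z, f) = Add(Mul(Mul(1, z), f), Pow(7, Rational(1, 2))) = Add(Mul(z, f), Pow(7, Rational(1, 2))) = Add(Mul(f, z), Pow(7, Rational(1, 2))) = Add(Pow(7, Rational(1, 2)), Mul(f, z)))
Add(Function('x')(Function('h')(5, -2), -3), Mul(-2, -8)) = Add(Add(Pow(7, Rational(1, 2)), Mul(-3, 5)), Mul(-2, -8)) = Add(Add(Pow(7, Rational(1, 2)), -15), 16) = Add(Add(-15, Pow(7, Rational(1, 2))), 16) = Add(1, Pow(7, Rational(1, 2)))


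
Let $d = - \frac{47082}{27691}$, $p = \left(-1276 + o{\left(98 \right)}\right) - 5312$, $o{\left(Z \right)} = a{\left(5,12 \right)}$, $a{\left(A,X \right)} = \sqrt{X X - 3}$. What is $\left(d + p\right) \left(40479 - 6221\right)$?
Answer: $- \frac{6251241910620}{27691} + 34258 \sqrt{141} \approx -2.2534 \cdot 10^{8}$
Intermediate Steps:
$a{\left(A,X \right)} = \sqrt{-3 + X^{2}}$ ($a{\left(A,X \right)} = \sqrt{X^{2} - 3} = \sqrt{-3 + X^{2}}$)
$o{\left(Z \right)} = \sqrt{141}$ ($o{\left(Z \right)} = \sqrt{-3 + 12^{2}} = \sqrt{-3 + 144} = \sqrt{141}$)
$p = -6588 + \sqrt{141}$ ($p = \left(-1276 + \sqrt{141}\right) - 5312 = -6588 + \sqrt{141} \approx -6576.1$)
$d = - \frac{47082}{27691}$ ($d = \left(-47082\right) \frac{1}{27691} = - \frac{47082}{27691} \approx -1.7003$)
$\left(d + p\right) \left(40479 - 6221\right) = \left(- \frac{47082}{27691} - \left(6588 - \sqrt{141}\right)\right) \left(40479 - 6221\right) = \left(- \frac{182475390}{27691} + \sqrt{141}\right) 34258 = - \frac{6251241910620}{27691} + 34258 \sqrt{141}$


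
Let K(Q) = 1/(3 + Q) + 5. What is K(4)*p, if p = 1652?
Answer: 8496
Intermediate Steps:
K(Q) = 5 + 1/(3 + Q)
K(4)*p = ((16 + 5*4)/(3 + 4))*1652 = ((16 + 20)/7)*1652 = ((1/7)*36)*1652 = (36/7)*1652 = 8496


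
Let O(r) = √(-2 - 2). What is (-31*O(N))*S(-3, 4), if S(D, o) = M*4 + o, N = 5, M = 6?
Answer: -1736*I ≈ -1736.0*I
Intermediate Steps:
S(D, o) = 24 + o (S(D, o) = 6*4 + o = 24 + o)
O(r) = 2*I (O(r) = √(-4) = 2*I)
(-31*O(N))*S(-3, 4) = (-62*I)*(24 + 4) = -62*I*28 = -1736*I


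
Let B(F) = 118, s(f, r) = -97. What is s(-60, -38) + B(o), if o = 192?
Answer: 21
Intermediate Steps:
s(-60, -38) + B(o) = -97 + 118 = 21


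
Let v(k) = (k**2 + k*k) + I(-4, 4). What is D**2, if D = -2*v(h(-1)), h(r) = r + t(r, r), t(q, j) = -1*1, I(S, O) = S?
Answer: 64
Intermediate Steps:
t(q, j) = -1
h(r) = -1 + r (h(r) = r - 1 = -1 + r)
v(k) = -4 + 2*k**2 (v(k) = (k**2 + k*k) - 4 = (k**2 + k**2) - 4 = 2*k**2 - 4 = -4 + 2*k**2)
D = -8 (D = -2*(-4 + 2*(-1 - 1)**2) = -2*(-4 + 2*(-2)**2) = -2*(-4 + 2*4) = -2*(-4 + 8) = -2*4 = -8)
D**2 = (-8)**2 = 64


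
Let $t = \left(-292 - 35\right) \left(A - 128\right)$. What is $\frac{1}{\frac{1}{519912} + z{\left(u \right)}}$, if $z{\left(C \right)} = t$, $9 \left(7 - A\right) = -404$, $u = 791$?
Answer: $\frac{519912}{12939743161} \approx 4.0179 \cdot 10^{-5}$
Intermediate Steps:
$A = \frac{467}{9}$ ($A = 7 - - \frac{404}{9} = 7 + \frac{404}{9} = \frac{467}{9} \approx 51.889$)
$t = \frac{74665}{3}$ ($t = \left(-292 - 35\right) \left(\frac{467}{9} - 128\right) = \left(-327\right) \left(- \frac{685}{9}\right) = \frac{74665}{3} \approx 24888.0$)
$z{\left(C \right)} = \frac{74665}{3}$
$\frac{1}{\frac{1}{519912} + z{\left(u \right)}} = \frac{1}{\frac{1}{519912} + \frac{74665}{3}} = \frac{1}{\frac{12939743161}{519912}} = \frac{519912}{12939743161}$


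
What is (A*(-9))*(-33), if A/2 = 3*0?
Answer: 0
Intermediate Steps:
A = 0 (A = 2*(3*0) = 2*0 = 0)
(A*(-9))*(-33) = (0*(-9))*(-33) = 0*(-33) = 0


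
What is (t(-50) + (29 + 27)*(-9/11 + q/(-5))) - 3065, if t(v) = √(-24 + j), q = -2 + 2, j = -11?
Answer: -34219/11 + I*√35 ≈ -3110.8 + 5.9161*I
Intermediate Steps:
q = 0
t(v) = I*√35 (t(v) = √(-24 - 11) = √(-35) = I*√35)
(t(-50) + (29 + 27)*(-9/11 + q/(-5))) - 3065 = (I*√35 + (29 + 27)*(-9/11 + 0/(-5))) - 3065 = (I*√35 + 56*(-9*1/11 + 0*(-⅕))) - 3065 = (I*√35 + 56*(-9/11 + 0)) - 3065 = (I*√35 + 56*(-9/11)) - 3065 = (I*√35 - 504/11) - 3065 = (-504/11 + I*√35) - 3065 = -34219/11 + I*√35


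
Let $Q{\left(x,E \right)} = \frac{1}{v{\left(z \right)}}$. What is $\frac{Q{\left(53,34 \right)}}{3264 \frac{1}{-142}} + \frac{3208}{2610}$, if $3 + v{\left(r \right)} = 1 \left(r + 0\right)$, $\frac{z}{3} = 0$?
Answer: $\frac{882871}{709920} \approx 1.2436$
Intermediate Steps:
$z = 0$ ($z = 3 \cdot 0 = 0$)
$v{\left(r \right)} = -3 + r$ ($v{\left(r \right)} = -3 + 1 \left(r + 0\right) = -3 + 1 r = -3 + r$)
$Q{\left(x,E \right)} = - \frac{1}{3}$ ($Q{\left(x,E \right)} = \frac{1}{-3 + 0} = \frac{1}{-3} = - \frac{1}{3}$)
$\frac{Q{\left(53,34 \right)}}{3264 \frac{1}{-142}} + \frac{3208}{2610} = - \frac{1}{3 \frac{3264}{-142}} + \frac{3208}{2610} = - \frac{1}{3 \cdot 3264 \left(- \frac{1}{142}\right)} + 3208 \cdot \frac{1}{2610} = - \frac{1}{3 \left(- \frac{1632}{71}\right)} + \frac{1604}{1305} = \left(- \frac{1}{3}\right) \left(- \frac{71}{1632}\right) + \frac{1604}{1305} = \frac{71}{4896} + \frac{1604}{1305} = \frac{882871}{709920}$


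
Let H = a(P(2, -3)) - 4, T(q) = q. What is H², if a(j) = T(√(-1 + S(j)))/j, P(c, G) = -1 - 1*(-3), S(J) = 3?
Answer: (8 - √2)²/4 ≈ 10.843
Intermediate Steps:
P(c, G) = 2 (P(c, G) = -1 + 3 = 2)
a(j) = √2/j (a(j) = √(-1 + 3)/j = √2/j)
H = -4 + √2/2 (H = √2/2 - 4 = -4 + √2/2 ≈ -3.2929)
H² = (-4 + √2/2)²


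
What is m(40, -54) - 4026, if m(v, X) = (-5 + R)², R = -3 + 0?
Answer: -3962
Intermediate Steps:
R = -3
m(v, X) = 64 (m(v, X) = (-5 - 3)² = (-8)² = 64)
m(40, -54) - 4026 = 64 - 4026 = -3962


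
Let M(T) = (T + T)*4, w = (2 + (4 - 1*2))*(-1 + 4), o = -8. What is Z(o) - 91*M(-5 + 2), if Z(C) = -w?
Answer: 2172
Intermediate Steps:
w = 12 (w = (2 + (4 - 2))*3 = (2 + 2)*3 = 4*3 = 12)
Z(C) = -12 (Z(C) = -1*12 = -12)
M(T) = 8*T (M(T) = (2*T)*4 = 8*T)
Z(o) - 91*M(-5 + 2) = -12 - 728*(-5 + 2) = -12 - 728*(-3) = -12 - 91*(-24) = -12 + 2184 = 2172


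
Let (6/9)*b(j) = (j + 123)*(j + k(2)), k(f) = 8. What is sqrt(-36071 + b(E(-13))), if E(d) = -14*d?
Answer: sqrt(50854) ≈ 225.51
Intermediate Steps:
b(j) = 3*(8 + j)*(123 + j)/2 (b(j) = 3*((j + 123)*(j + 8))/2 = 3*((123 + j)*(8 + j))/2 = 3*((8 + j)*(123 + j))/2 = 3*(8 + j)*(123 + j)/2)
sqrt(-36071 + b(E(-13))) = sqrt(-36071 + (1476 + 3*(-14*(-13))**2/2 + 393*(-14*(-13))/2)) = sqrt(-36071 + (1476 + (3/2)*182**2 + (393/2)*182)) = sqrt(-36071 + (1476 + (3/2)*33124 + 35763)) = sqrt(-36071 + (1476 + 49686 + 35763)) = sqrt(-36071 + 86925) = sqrt(50854)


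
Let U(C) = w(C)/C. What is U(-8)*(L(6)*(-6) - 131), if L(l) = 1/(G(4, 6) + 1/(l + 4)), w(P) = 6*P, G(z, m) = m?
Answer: -48306/61 ≈ -791.90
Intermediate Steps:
L(l) = 1/(6 + 1/(4 + l)) (L(l) = 1/(6 + 1/(l + 4)) = 1/(6 + 1/(4 + l)))
U(C) = 6 (U(C) = (6*C)/C = 6)
U(-8)*(L(6)*(-6) - 131) = 6*(((4 + 6)/(25 + 6*6))*(-6) - 131) = 6*((10/(25 + 36))*(-6) - 131) = 6*((10/61)*(-6) - 131) = 6*(-60/61 - 131) = 6*(-8051/61) = -48306/61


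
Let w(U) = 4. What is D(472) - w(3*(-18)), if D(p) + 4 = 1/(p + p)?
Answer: -7551/944 ≈ -7.9989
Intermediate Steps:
D(p) = -4 + 1/(2*p) (D(p) = -4 + 1/(p + p) = -4 + 1/(2*p))
D(472) - w(3*(-18)) = (-4 + (1/2)/472) - 1*4 = (-4 + (1/2)*(1/472)) - 4 = (-4 + 1/944) - 4 = -3775/944 - 4 = -7551/944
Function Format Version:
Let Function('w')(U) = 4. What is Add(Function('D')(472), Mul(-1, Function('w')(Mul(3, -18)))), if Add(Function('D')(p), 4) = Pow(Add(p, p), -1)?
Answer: Rational(-7551, 944) ≈ -7.9989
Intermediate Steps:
Function('D')(p) = Add(-4, Mul(Rational(1, 2), Pow(p, -1))) (Function('D')(p) = Add(-4, Pow(Add(p, p), -1)) = Add(-4, Pow(Mul(2, p), -1)) = Add(-4, Mul(Rational(1, 2), Pow(p, -1))))
Add(Function('D')(472), Mul(-1, Function('w')(Mul(3, -18)))) = Add(Add(-4, Mul(Rational(1, 2), Pow(472, -1))), Mul(-1, 4)) = Add(Add(-4, Mul(Rational(1, 2), Rational(1, 472))), -4) = Add(Add(-4, Rational(1, 944)), -4) = Add(Rational(-3775, 944), -4) = Rational(-7551, 944)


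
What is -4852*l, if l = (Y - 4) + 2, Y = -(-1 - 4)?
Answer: -14556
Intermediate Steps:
Y = 5 (Y = -1*(-5) = 5)
l = 3 (l = (5 - 4) + 2 = 1 + 2 = 3)
-4852*l = -4852*3 = -14556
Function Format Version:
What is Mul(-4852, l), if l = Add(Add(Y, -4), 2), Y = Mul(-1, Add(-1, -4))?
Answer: -14556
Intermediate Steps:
Y = 5 (Y = Mul(-1, -5) = 5)
l = 3 (l = Add(Add(5, -4), 2) = Add(1, 2) = 3)
Mul(-4852, l) = Mul(-4852, 3) = -14556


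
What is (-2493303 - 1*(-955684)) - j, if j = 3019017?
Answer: -4556636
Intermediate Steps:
(-2493303 - 1*(-955684)) - j = (-2493303 - 1*(-955684)) - 1*3019017 = (-2493303 + 955684) - 3019017 = -1537619 - 3019017 = -4556636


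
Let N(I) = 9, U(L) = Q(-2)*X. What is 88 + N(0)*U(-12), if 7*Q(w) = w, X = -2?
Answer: 652/7 ≈ 93.143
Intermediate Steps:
Q(w) = w/7
U(L) = 4/7 (U(L) = ((1/7)*(-2))*(-2) = -2/7*(-2) = 4/7)
88 + N(0)*U(-12) = 88 + 9*(4/7) = 88 + 36/7 = 652/7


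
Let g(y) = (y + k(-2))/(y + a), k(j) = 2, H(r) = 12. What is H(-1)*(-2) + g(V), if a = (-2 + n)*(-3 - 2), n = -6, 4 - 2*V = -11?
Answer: -119/5 ≈ -23.800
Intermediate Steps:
V = 15/2 (V = 2 - 1/2*(-11) = 2 + 11/2 = 15/2 ≈ 7.5000)
a = 40 (a = (-2 - 6)*(-3 - 2) = -8*(-5) = 40)
g(y) = (2 + y)/(40 + y) (g(y) = (y + 2)/(y + 40) = (2 + y)/(40 + y))
H(-1)*(-2) + g(V) = 12*(-2) + (2 + 15/2)/(40 + 15/2) = -24 + (19/2)/(95/2) = -24 + (2/95)*(19/2) = -24 + 1/5 = -119/5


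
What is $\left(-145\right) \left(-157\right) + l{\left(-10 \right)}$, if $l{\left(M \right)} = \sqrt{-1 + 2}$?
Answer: $22766$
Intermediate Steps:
$l{\left(M \right)} = 1$ ($l{\left(M \right)} = \sqrt{1} = 1$)
$\left(-145\right) \left(-157\right) + l{\left(-10 \right)} = \left(-145\right) \left(-157\right) + 1 = 22765 + 1 = 22766$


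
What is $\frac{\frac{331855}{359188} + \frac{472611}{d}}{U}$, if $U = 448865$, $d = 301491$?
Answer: $\frac{89935831891}{16202821942045140} \approx 5.5506 \cdot 10^{-6}$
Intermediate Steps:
$\frac{\frac{331855}{359188} + \frac{472611}{d}}{U} = \frac{\frac{331855}{359188} + \frac{472611}{301491}}{448865} = \left(331855 \cdot \frac{1}{359188} + 472611 \cdot \frac{1}{301491}\right) \frac{1}{448865} = \left(\frac{331855}{359188} + \frac{157537}{100497}\right) \frac{1}{448865} = \frac{89935831891}{36097316436} \cdot \frac{1}{448865} = \frac{89935831891}{16202821942045140}$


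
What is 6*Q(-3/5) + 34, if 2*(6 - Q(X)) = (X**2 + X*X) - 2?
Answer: 1846/25 ≈ 73.840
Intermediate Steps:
Q(X) = 7 - X**2 (Q(X) = 6 - ((X**2 + X*X) - 2)/2 = 6 - ((X**2 + X**2) - 2)/2 = 6 - (2*X**2 - 2)/2 = 6 - (-2 + 2*X**2)/2 = 6 + (1 - X**2) = 7 - X**2)
6*Q(-3/5) + 34 = 6*(7 - (-3/5)**2) + 34 = 6*(7 - 1*9/25) + 34 = 6*(7 - 9/25) + 34 = 6*(166/25) + 34 = 996/25 + 34 = 1846/25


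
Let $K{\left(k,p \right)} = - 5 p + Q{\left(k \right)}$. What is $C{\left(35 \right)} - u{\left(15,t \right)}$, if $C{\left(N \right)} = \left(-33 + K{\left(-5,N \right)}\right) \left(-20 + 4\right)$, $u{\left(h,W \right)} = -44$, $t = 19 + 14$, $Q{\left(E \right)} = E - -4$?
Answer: $3388$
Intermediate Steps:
$Q{\left(E \right)} = 4 + E$ ($Q{\left(E \right)} = E + 4 = 4 + E$)
$t = 33$
$K{\left(k,p \right)} = 4 + k - 5 p$ ($K{\left(k,p \right)} = - 5 p + \left(4 + k\right) = 4 + k - 5 p$)
$C{\left(N \right)} = 544 + 80 N$ ($C{\left(N \right)} = \left(-33 - \left(1 + 5 N\right)\right) \left(-20 + 4\right) = \left(-33 - \left(1 + 5 N\right)\right) \left(-16\right) = \left(-34 - 5 N\right) \left(-16\right) = 544 + 80 N$)
$C{\left(35 \right)} - u{\left(15,t \right)} = \left(544 + 80 \cdot 35\right) - -44 = \left(544 + 2800\right) + 44 = 3344 + 44 = 3388$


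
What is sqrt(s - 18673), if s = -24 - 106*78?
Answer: I*sqrt(26965) ≈ 164.21*I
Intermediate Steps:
s = -8292 (s = -24 - 8268 = -8292)
sqrt(s - 18673) = sqrt(-8292 - 18673) = sqrt(-26965) = I*sqrt(26965)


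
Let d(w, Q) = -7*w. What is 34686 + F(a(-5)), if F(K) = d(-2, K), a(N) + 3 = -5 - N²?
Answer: 34700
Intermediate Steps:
a(N) = -8 - N² (a(N) = -3 + (-5 - N²) = -8 - N²)
F(K) = 14 (F(K) = -7*(-2) = 14)
34686 + F(a(-5)) = 34686 + 14 = 34700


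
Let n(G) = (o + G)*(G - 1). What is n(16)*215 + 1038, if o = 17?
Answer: 107463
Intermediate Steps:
n(G) = (-1 + G)*(17 + G) (n(G) = (17 + G)*(G - 1) = (17 + G)*(-1 + G) = (-1 + G)*(17 + G))
n(16)*215 + 1038 = (-17 + 16**2 + 16*16)*215 + 1038 = (-17 + 256 + 256)*215 + 1038 = 495*215 + 1038 = 106425 + 1038 = 107463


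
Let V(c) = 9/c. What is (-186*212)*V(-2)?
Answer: 177444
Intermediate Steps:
(-186*212)*V(-2) = (-186*212)*(9/(-2)) = -354888*(-1)/2 = -39432*(-9/2) = 177444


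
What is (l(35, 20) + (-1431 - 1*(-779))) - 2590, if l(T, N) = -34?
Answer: -3276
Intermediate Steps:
(l(35, 20) + (-1431 - 1*(-779))) - 2590 = (-34 + (-1431 - 1*(-779))) - 2590 = (-34 + (-1431 + 779)) - 2590 = (-34 - 652) - 2590 = -686 - 2590 = -3276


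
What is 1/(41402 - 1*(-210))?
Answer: 1/41612 ≈ 2.4032e-5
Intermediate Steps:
1/(41402 - 1*(-210)) = 1/(41402 + 210) = 1/41612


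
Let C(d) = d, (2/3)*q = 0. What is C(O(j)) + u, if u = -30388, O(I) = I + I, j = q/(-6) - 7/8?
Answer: -121559/4 ≈ -30390.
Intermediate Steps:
q = 0 (q = (3/2)*0 = 0)
j = -7/8 (j = 0/(-6) - 7/8 = 0*(-1/6) - 7*1/8 = 0 - 7/8 = -7/8 ≈ -0.87500)
O(I) = 2*I
C(O(j)) + u = 2*(-7/8) - 30388 = -7/4 - 30388 = -121559/4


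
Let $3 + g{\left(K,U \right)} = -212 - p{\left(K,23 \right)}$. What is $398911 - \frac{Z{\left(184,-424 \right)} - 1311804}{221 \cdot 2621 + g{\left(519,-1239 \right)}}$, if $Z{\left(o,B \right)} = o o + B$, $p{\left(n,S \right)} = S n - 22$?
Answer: $\frac{75409364831}{189037} \approx 3.9891 \cdot 10^{5}$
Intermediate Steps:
$p{\left(n,S \right)} = -22 + S n$
$g{\left(K,U \right)} = -193 - 23 K$ ($g{\left(K,U \right)} = -3 - \left(190 + 23 K\right) = -193 - 23 K$)
$Z{\left(o,B \right)} = B + o^{2}$ ($Z{\left(o,B \right)} = o^{2} + B = B + o^{2}$)
$398911 - \frac{Z{\left(184,-424 \right)} - 1311804}{221 \cdot 2621 + g{\left(519,-1239 \right)}} = 398911 - \frac{\left(-424 + 184^{2}\right) - 1311804}{221 \cdot 2621 - 12130} = 398911 - \frac{\left(-424 + 33856\right) - 1311804}{579241 - 12130} = 398911 - \frac{33432 - 1311804}{579241 - 12130} = 398911 - - \frac{1278372}{567111} = 398911 - \left(-1278372\right) \frac{1}{567111} = 398911 - - \frac{426124}{189037} = 398911 + \frac{426124}{189037} = \frac{75409364831}{189037}$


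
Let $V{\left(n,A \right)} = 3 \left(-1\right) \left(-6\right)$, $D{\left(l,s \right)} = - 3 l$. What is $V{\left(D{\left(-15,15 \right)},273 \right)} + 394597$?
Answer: $394615$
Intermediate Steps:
$V{\left(n,A \right)} = 18$ ($V{\left(n,A \right)} = \left(-3\right) \left(-6\right) = 18$)
$V{\left(D{\left(-15,15 \right)},273 \right)} + 394597 = 18 + 394597 = 394615$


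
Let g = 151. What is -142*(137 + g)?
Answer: -40896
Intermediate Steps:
-142*(137 + g) = -142*(137 + 151) = -142*288 = -40896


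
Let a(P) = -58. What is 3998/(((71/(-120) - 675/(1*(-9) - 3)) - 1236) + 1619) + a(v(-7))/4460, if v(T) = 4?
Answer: 1068338269/117384970 ≈ 9.1012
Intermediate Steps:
3998/(((71/(-120) - 675/(1*(-9) - 3)) - 1236) + 1619) + a(v(-7))/4460 = 3998/(((71/(-120) - 675/(1*(-9) - 3)) - 1236) + 1619) - 58/4460 = 3998/(((71*(-1/120) - 675/(-9 - 3)) - 1236) + 1619) - 58*1/4460 = 3998/(((-71/120 - 675/(-12)) - 1236) + 1619) - 29/2230 = 3998/(((-71/120 - 675*(-1/12)) - 1236) + 1619) - 29/2230 = 3998/(((-71/120 + 225/4) - 1236) + 1619) - 29/2230 = 3998/((6679/120 - 1236) + 1619) - 29/2230 = 3998/(-141641/120 + 1619) - 29/2230 = 3998/(52639/120) - 29/2230 = 3998*(120/52639) - 29/2230 = 479760/52639 - 29/2230 = 1068338269/117384970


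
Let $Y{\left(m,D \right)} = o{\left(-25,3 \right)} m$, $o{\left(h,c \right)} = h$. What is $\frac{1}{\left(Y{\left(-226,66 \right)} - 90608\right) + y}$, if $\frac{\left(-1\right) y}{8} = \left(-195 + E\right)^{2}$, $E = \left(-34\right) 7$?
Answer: $- \frac{1}{1584870} \approx -6.3097 \cdot 10^{-7}$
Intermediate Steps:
$E = -238$
$Y{\left(m,D \right)} = - 25 m$
$y = -1499912$ ($y = - 8 \left(-195 - 238\right)^{2} = - 8 \left(-433\right)^{2} = \left(-8\right) 187489 = -1499912$)
$\frac{1}{\left(Y{\left(-226,66 \right)} - 90608\right) + y} = \frac{1}{\left(\left(-25\right) \left(-226\right) - 90608\right) - 1499912} = \frac{1}{\left(5650 - 90608\right) - 1499912} = \frac{1}{-84958 - 1499912} = \frac{1}{-1584870} = - \frac{1}{1584870}$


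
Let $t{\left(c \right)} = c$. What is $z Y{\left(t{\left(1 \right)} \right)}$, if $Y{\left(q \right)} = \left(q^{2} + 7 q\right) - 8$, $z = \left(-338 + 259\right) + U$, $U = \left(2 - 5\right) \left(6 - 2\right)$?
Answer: $0$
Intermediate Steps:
$U = -12$ ($U = \left(-3\right) 4 = -12$)
$z = -91$ ($z = \left(-338 + 259\right) - 12 = -79 - 12 = -91$)
$Y{\left(q \right)} = -8 + q^{2} + 7 q$
$z Y{\left(t{\left(1 \right)} \right)} = - 91 \left(-8 + 1^{2} + 7 \cdot 1\right) = - 91 \left(-8 + 1 + 7\right) = \left(-91\right) 0 = 0$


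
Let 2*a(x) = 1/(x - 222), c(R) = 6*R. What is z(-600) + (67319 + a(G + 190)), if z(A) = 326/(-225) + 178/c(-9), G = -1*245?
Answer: 25172164913/373950 ≈ 67314.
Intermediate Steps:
G = -245
a(x) = 1/(2*(-222 + x)) (a(x) = 1/(2*(x - 222)) = 1/(2*(-222 + x)))
z(A) = -3203/675 (z(A) = 326/(-225) + 178/((6*(-9))) = 326*(-1/225) + 178/(-54) = -326/225 + 178*(-1/54) = -326/225 - 89/27 = -3203/675)
z(-600) + (67319 + a(G + 190)) = -3203/675 + (67319 + 1/(2*(-222 + (-245 + 190)))) = -3203/675 + (67319 + 1/(2*(-222 - 55))) = -3203/675 + (67319 + (½)/(-277)) = -3203/675 + (67319 + (½)*(-1/277)) = -3203/675 + (67319 - 1/554) = -3203/675 + 37294725/554 = 25172164913/373950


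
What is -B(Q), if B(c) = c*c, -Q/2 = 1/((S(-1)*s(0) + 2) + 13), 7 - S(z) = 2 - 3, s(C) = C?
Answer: -4/225 ≈ -0.017778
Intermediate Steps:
S(z) = 8 (S(z) = 7 - (2 - 3) = 7 - 1*(-1) = 7 + 1 = 8)
Q = -2/15 (Q = -2/((8*0 + 2) + 13) = -2/((0 + 2) + 13) = -2/(2 + 13) = -2/15 ≈ -0.13333)
B(c) = c²
-B(Q) = -(-2/15)² = -1*4/225 = -4/225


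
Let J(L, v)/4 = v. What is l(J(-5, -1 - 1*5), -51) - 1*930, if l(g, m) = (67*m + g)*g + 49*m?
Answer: 79155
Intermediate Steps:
J(L, v) = 4*v
l(g, m) = 49*m + g*(g + 67*m) (l(g, m) = (g + 67*m)*g + 49*m = g*(g + 67*m) + 49*m = 49*m + g*(g + 67*m))
l(J(-5, -1 - 1*5), -51) - 1*930 = ((4*(-1 - 1*5))² + 49*(-51) + 67*(4*(-1 - 1*5))*(-51)) - 1*930 = ((4*(-1 - 5))² - 2499 + 67*(4*(-1 - 5))*(-51)) - 930 = ((4*(-6))² - 2499 + 67*(4*(-6))*(-51)) - 930 = ((-24)² - 2499 + 67*(-24)*(-51)) - 930 = (576 - 2499 + 82008) - 930 = 80085 - 930 = 79155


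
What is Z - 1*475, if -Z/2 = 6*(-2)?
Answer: -451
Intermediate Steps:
Z = 24 (Z = -12*(-2) = -2*(-12) = 24)
Z - 1*475 = 24 - 1*475 = 24 - 475 = -451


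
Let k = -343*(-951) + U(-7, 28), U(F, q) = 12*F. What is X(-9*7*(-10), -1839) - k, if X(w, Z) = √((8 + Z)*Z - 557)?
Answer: -326109 + 2*√841663 ≈ -3.2427e+5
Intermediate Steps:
k = 326109 (k = -343*(-951) + 12*(-7) = 326193 - 84 = 326109)
X(w, Z) = √(-557 + Z*(8 + Z)) (X(w, Z) = √(Z*(8 + Z) - 557) = √(-557 + Z*(8 + Z)))
X(-9*7*(-10), -1839) - k = √(-557 + (-1839)² + 8*(-1839)) - 1*326109 = √(-557 + 3381921 - 14712) - 326109 = √3366652 - 326109 = 2*√841663 - 326109 = -326109 + 2*√841663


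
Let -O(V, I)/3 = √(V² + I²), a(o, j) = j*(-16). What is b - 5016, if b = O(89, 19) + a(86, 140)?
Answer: -7256 - 3*√8282 ≈ -7529.0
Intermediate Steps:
a(o, j) = -16*j
O(V, I) = -3*√(I² + V²) (O(V, I) = -3*√(V² + I²) = -3*√(I² + V²))
b = -2240 - 3*√8282 (b = -3*√(19² + 89²) - 16*140 = -3*√(361 + 7921) - 2240 = -3*√8282 - 2240 = -2240 - 3*√8282 ≈ -2513.0)
b - 5016 = (-2240 - 3*√8282) - 5016 = -7256 - 3*√8282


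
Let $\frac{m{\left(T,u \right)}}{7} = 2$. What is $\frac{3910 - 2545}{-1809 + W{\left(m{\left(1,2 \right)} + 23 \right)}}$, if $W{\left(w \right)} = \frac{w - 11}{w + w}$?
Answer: $- \frac{1443}{1912} \approx -0.75471$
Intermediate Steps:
$m{\left(T,u \right)} = 14$ ($m{\left(T,u \right)} = 7 \cdot 2 = 14$)
$W{\left(w \right)} = \frac{-11 + w}{2 w}$
$\frac{3910 - 2545}{-1809 + W{\left(m{\left(1,2 \right)} + 23 \right)}} = \frac{3910 - 2545}{-1809 + \frac{-11 + \left(14 + 23\right)}{2 \left(14 + 23\right)}} = \frac{1365}{-1809 + \frac{-11 + 37}{2 \cdot 37}} = \frac{1365}{-1809 + \frac{1}{2} \cdot \frac{1}{37} \cdot 26} = \frac{1365}{-1809 + \frac{13}{37}} = \frac{1365}{- \frac{66920}{37}} = 1365 \left(- \frac{37}{66920}\right) = - \frac{1443}{1912}$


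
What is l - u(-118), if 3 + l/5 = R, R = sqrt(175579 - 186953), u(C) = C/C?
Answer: -16 + 55*I*sqrt(94) ≈ -16.0 + 533.25*I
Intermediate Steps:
u(C) = 1
R = 11*I*sqrt(94) (R = sqrt(-11374) = 11*I*sqrt(94) ≈ 106.65*I)
l = -15 + 55*I*sqrt(94) (l = -15 + 5*(11*I*sqrt(94)) = -15 + 55*I*sqrt(94) ≈ -15.0 + 533.25*I)
l - u(-118) = (-15 + 55*I*sqrt(94)) - 1*1 = (-15 + 55*I*sqrt(94)) - 1 = -16 + 55*I*sqrt(94)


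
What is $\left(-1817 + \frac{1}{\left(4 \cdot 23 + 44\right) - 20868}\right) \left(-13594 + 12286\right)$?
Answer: $\frac{12318104715}{5183} \approx 2.3766 \cdot 10^{6}$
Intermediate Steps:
$\left(-1817 + \frac{1}{\left(4 \cdot 23 + 44\right) - 20868}\right) \left(-13594 + 12286\right) = \left(-1817 + \frac{1}{\left(92 + 44\right) - 20868}\right) \left(-1308\right) = \left(-1817 + \frac{1}{136 - 20868}\right) \left(-1308\right) = \left(-1817 + \frac{1}{-20732}\right) \left(-1308\right) = \left(-1817 - \frac{1}{20732}\right) \left(-1308\right) = \left(- \frac{37670045}{20732}\right) \left(-1308\right) = \frac{12318104715}{5183}$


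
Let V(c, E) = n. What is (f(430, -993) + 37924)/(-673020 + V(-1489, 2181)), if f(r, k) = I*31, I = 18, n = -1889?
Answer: -38482/674909 ≈ -0.057018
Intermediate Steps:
V(c, E) = -1889
f(r, k) = 558 (f(r, k) = 18*31 = 558)
(f(430, -993) + 37924)/(-673020 + V(-1489, 2181)) = (558 + 37924)/(-673020 - 1889) = 38482/(-674909) = 38482*(-1/674909) = -38482/674909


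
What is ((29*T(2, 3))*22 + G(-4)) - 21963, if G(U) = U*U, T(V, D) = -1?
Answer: -22585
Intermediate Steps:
G(U) = U**2
((29*T(2, 3))*22 + G(-4)) - 21963 = ((29*(-1))*22 + (-4)**2) - 21963 = (-29*22 + 16) - 21963 = (-638 + 16) - 21963 = -622 - 21963 = -22585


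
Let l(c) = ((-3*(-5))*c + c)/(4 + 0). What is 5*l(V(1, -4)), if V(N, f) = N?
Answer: 20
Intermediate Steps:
l(c) = 4*c (l(c) = (15*c + c)/4 = (16*c)*(¼) = 4*c)
5*l(V(1, -4)) = 5*(4*1) = 5*4 = 20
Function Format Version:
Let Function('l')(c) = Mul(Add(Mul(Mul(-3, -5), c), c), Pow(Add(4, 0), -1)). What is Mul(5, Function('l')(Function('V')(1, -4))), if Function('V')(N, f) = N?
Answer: 20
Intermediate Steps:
Function('l')(c) = Mul(4, c) (Function('l')(c) = Mul(Add(Mul(15, c), c), Pow(4, -1)) = Mul(Mul(16, c), Rational(1, 4)) = Mul(4, c))
Mul(5, Function('l')(Function('V')(1, -4))) = Mul(5, Mul(4, 1)) = Mul(5, 4) = 20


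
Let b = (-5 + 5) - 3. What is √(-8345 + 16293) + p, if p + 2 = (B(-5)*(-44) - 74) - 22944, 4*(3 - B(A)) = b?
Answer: -23185 + 2*√1987 ≈ -23096.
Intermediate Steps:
b = -3 (b = 0 - 3 = -3)
B(A) = 15/4 (B(A) = 3 - ¼*(-3) = 3 + ¾ = 15/4)
p = -23185 (p = -2 + (((15/4)*(-44) - 74) - 22944) = -2 + ((-165 - 74) - 22944) = -2 + (-239 - 22944) = -2 - 23183 = -23185)
√(-8345 + 16293) + p = √(-8345 + 16293) - 23185 = √7948 - 23185 = 2*√1987 - 23185 = -23185 + 2*√1987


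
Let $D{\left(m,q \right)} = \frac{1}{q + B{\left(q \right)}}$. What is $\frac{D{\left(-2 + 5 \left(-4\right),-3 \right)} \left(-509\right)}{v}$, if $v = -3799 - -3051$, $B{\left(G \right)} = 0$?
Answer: $- \frac{509}{2244} \approx -0.22683$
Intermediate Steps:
$D{\left(m,q \right)} = \frac{1}{q}$ ($D{\left(m,q \right)} = \frac{1}{q + 0} = \frac{1}{q}$)
$v = -748$ ($v = -3799 + 3051 = -748$)
$\frac{D{\left(-2 + 5 \left(-4\right),-3 \right)} \left(-509\right)}{v} = \frac{\frac{1}{-3} \left(-509\right)}{-748} = \left(- \frac{1}{3}\right) \left(-509\right) \left(- \frac{1}{748}\right) = \frac{509}{3} \left(- \frac{1}{748}\right) = - \frac{509}{2244}$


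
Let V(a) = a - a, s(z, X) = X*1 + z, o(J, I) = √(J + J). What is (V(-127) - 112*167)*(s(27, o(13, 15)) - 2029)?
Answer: 37445408 - 18704*√26 ≈ 3.7350e+7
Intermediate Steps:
o(J, I) = √2*√J (o(J, I) = √(2*J) = √2*√J)
s(z, X) = X + z
V(a) = 0
(V(-127) - 112*167)*(s(27, o(13, 15)) - 2029) = (0 - 112*167)*((√2*√13 + 27) - 2029) = (0 - 18704)*((√26 + 27) - 2029) = -18704*((27 + √26) - 2029) = -18704*(-2002 + √26) = 37445408 - 18704*√26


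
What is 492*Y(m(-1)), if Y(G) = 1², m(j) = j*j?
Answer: 492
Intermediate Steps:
m(j) = j²
Y(G) = 1
492*Y(m(-1)) = 492*1 = 492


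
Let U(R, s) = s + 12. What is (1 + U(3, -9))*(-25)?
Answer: -100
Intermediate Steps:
U(R, s) = 12 + s
(1 + U(3, -9))*(-25) = (1 + (12 - 9))*(-25) = (1 + 3)*(-25) = 4*(-25) = -100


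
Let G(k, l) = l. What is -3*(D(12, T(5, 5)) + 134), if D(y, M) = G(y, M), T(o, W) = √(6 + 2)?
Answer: -402 - 6*√2 ≈ -410.49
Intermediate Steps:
T(o, W) = 2*√2 (T(o, W) = √8 = 2*√2)
D(y, M) = M
-3*(D(12, T(5, 5)) + 134) = -3*(2*√2 + 134) = -3*(134 + 2*√2) = -402 - 6*√2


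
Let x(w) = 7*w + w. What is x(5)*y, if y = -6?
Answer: -240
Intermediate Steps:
x(w) = 8*w
x(5)*y = (8*5)*(-6) = 40*(-6) = -240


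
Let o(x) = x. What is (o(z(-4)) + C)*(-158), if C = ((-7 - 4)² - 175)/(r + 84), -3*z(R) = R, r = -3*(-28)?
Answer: -6715/42 ≈ -159.88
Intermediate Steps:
r = 84
z(R) = -R/3
C = -9/28 (C = ((-7 - 4)² - 175)/(84 + 84) = ((-11)² - 175)/168 = (121 - 175)*(1/168) = -54*1/168 = -9/28 ≈ -0.32143)
(o(z(-4)) + C)*(-158) = (-⅓*(-4) - 9/28)*(-158) = (4/3 - 9/28)*(-158) = (85/84)*(-158) = -6715/42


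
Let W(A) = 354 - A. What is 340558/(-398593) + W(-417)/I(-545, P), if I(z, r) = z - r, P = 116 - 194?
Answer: -466355789/186142931 ≈ -2.5054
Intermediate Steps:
P = -78
340558/(-398593) + W(-417)/I(-545, P) = 340558/(-398593) + (354 - 1*(-417))/(-545 - 1*(-78)) = 340558*(-1/398593) + (354 + 417)/(-545 + 78) = -340558/398593 + 771/(-467) = -340558/398593 + 771*(-1/467) = -340558/398593 - 771/467 = -466355789/186142931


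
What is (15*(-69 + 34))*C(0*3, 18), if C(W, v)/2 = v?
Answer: -18900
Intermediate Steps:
C(W, v) = 2*v
(15*(-69 + 34))*C(0*3, 18) = (15*(-69 + 34))*(2*18) = (15*(-35))*36 = -525*36 = -18900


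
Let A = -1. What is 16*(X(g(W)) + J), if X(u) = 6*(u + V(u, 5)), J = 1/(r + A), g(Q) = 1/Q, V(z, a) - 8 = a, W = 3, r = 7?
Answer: 3848/3 ≈ 1282.7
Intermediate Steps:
V(z, a) = 8 + a
J = 1/6 (J = 1/(7 - 1) = 1/6 ≈ 0.16667)
X(u) = 78 + 6*u (X(u) = 6*(u + (8 + 5)) = 6*(u + 13) = 6*(13 + u) = 78 + 6*u)
16*(X(g(W)) + J) = 16*((78 + 6/3) + 1/6) = 16*((78 + 6*(1/3)) + 1/6) = 16*((78 + 2) + 1/6) = 16*(80 + 1/6) = 16*(481/6) = 3848/3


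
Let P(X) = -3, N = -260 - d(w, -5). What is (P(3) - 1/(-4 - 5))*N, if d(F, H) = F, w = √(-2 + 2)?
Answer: 6760/9 ≈ 751.11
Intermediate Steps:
w = 0 (w = √0 = 0)
N = -260 (N = -260 - 1*0 = -260 + 0 = -260)
(P(3) - 1/(-4 - 5))*N = (-3 - 1/(-4 - 5))*(-260) = (-3 - 1/(-9))*(-260) = (-3 - 1*(-⅑))*(-260) = (-3 + ⅑)*(-260) = -26/9*(-260) = 6760/9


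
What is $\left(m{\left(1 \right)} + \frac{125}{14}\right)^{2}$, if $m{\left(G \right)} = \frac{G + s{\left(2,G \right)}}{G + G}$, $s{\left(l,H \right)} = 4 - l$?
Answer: $\frac{5329}{49} \approx 108.76$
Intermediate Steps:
$m{\left(G \right)} = \frac{2 + G}{2 G}$ ($m{\left(G \right)} = \frac{G + \left(4 - 2\right)}{G + G} = \frac{G + \left(4 - 2\right)}{2 G} = \left(G + 2\right) \frac{1}{2 G} = \left(2 + G\right) \frac{1}{2 G} = \frac{2 + G}{2 G}$)
$\left(m{\left(1 \right)} + \frac{125}{14}\right)^{2} = \left(\frac{2 + 1}{2 \cdot 1} + \frac{125}{14}\right)^{2} = \left(\frac{1}{2} \cdot 1 \cdot 3 + 125 \cdot \frac{1}{14}\right)^{2} = \left(\frac{3}{2} + \frac{125}{14}\right)^{2} = \left(\frac{73}{7}\right)^{2} = \frac{5329}{49}$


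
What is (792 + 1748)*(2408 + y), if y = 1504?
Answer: 9936480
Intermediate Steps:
(792 + 1748)*(2408 + y) = (792 + 1748)*(2408 + 1504) = 2540*3912 = 9936480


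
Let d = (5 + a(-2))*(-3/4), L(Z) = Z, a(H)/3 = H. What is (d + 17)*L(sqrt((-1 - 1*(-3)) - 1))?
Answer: 71/4 ≈ 17.750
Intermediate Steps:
a(H) = 3*H
d = 3/4 (d = (5 + 3*(-2))*(-3/4) = (5 - 6)*(-3*1/4) = -1*(-3/4) = 3/4 ≈ 0.75000)
(d + 17)*L(sqrt((-1 - 1*(-3)) - 1)) = (3/4 + 17)*sqrt((-1 - 1*(-3)) - 1) = 71*sqrt((-1 + 3) - 1)/4 = 71*sqrt(2 - 1)/4 = 71*sqrt(1)/4 = (71/4)*1 = 71/4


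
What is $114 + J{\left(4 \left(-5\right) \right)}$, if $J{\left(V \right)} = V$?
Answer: $94$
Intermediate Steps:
$114 + J{\left(4 \left(-5\right) \right)} = 114 + 4 \left(-5\right) = 114 - 20 = 94$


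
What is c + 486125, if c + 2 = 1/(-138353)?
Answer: 67256575418/138353 ≈ 4.8612e+5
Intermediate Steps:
c = -276707/138353 (c = -2 + 1/(-138353) = -2 - 1/138353 = -276707/138353 ≈ -2.0000)
c + 486125 = -276707/138353 + 486125 = 67256575418/138353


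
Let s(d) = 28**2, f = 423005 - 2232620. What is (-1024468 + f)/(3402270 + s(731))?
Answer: -2834083/3403054 ≈ -0.83281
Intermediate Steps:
f = -1809615
s(d) = 784
(-1024468 + f)/(3402270 + s(731)) = (-1024468 - 1809615)/(3402270 + 784) = -2834083/3403054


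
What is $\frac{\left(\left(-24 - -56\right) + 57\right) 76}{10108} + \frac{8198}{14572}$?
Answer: $\frac{1193621}{969038} \approx 1.2318$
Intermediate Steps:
$\frac{\left(\left(-24 - -56\right) + 57\right) 76}{10108} + \frac{8198}{14572} = \left(\left(-24 + 56\right) + 57\right) 76 \cdot \frac{1}{10108} + 8198 \cdot \frac{1}{14572} = \left(32 + 57\right) 76 \cdot \frac{1}{10108} + \frac{4099}{7286} = 89 \cdot 76 \cdot \frac{1}{10108} + \frac{4099}{7286} = 6764 \cdot \frac{1}{10108} + \frac{4099}{7286} = \frac{89}{133} + \frac{4099}{7286} = \frac{1193621}{969038}$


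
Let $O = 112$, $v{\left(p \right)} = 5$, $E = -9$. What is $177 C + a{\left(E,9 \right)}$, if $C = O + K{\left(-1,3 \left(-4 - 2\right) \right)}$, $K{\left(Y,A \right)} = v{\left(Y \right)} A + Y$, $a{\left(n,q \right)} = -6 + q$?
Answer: $3720$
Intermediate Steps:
$K{\left(Y,A \right)} = Y + 5 A$ ($K{\left(Y,A \right)} = 5 A + Y = Y + 5 A$)
$C = 21$ ($C = 112 + \left(-1 + 5 \cdot 3 \left(-4 - 2\right)\right) = 112 + \left(-1 + 5 \cdot 3 \left(-6\right)\right) = 112 + \left(-1 + 5 \left(-18\right)\right) = 112 - 91 = 21$)
$177 C + a{\left(E,9 \right)} = 177 \cdot 21 + \left(-6 + 9\right) = 3717 + 3 = 3720$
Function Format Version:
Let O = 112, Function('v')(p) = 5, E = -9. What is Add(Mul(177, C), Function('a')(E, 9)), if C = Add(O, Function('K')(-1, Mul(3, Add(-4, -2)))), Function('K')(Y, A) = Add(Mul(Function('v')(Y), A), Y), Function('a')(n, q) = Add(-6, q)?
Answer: 3720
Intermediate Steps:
Function('K')(Y, A) = Add(Y, Mul(5, A)) (Function('K')(Y, A) = Add(Mul(5, A), Y) = Add(Y, Mul(5, A)))
C = 21 (C = Add(112, Add(-1, Mul(5, Mul(3, Add(-4, -2))))) = Add(112, Add(-1, Mul(5, Mul(3, -6)))) = Add(112, Add(-1, Mul(5, -18))) = Add(112, Add(-1, -90)) = Add(112, -91) = 21)
Add(Mul(177, C), Function('a')(E, 9)) = Add(Mul(177, 21), Add(-6, 9)) = Add(3717, 3) = 3720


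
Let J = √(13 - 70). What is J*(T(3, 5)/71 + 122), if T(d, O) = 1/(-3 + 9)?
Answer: 51973*I*√57/426 ≈ 921.1*I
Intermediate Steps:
T(d, O) = ⅙ (T(d, O) = 1/6 = ⅙)
J = I*√57 (J = √(-57) = I*√57 ≈ 7.5498*I)
J*(T(3, 5)/71 + 122) = (I*√57)*((⅙)/71 + 122) = (I*√57)*((⅙)*(1/71) + 122) = (I*√57)*(1/426 + 122) = (I*√57)*(51973/426) = 51973*I*√57/426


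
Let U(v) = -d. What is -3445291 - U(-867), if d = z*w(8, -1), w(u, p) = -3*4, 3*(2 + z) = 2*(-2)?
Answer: -3445251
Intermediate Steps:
z = -10/3 (z = -2 + (2*(-2))/3 = -2 + (⅓)*(-4) = -2 - 4/3 = -10/3 ≈ -3.3333)
w(u, p) = -12
d = 40 (d = -10/3*(-12) = 40)
U(v) = -40 (U(v) = -1*40 = -40)
-3445291 - U(-867) = -3445291 - 1*(-40) = -3445291 + 40 = -3445251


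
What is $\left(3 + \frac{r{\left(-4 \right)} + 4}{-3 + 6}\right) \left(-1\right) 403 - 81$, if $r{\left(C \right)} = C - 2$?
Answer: $- \frac{3064}{3} \approx -1021.3$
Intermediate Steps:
$r{\left(C \right)} = -2 + C$ ($r{\left(C \right)} = C - 2 = -2 + C$)
$\left(3 + \frac{r{\left(-4 \right)} + 4}{-3 + 6}\right) \left(-1\right) 403 - 81 = \left(3 + \frac{\left(-2 - 4\right) + 4}{-3 + 6}\right) \left(-1\right) 403 - 81 = \left(3 + \frac{-6 + 4}{3}\right) \left(-1\right) 403 - 81 = \left(3 - \frac{2}{3}\right) \left(-1\right) 403 - 81 = \frac{7}{3} \left(-1\right) 403 - 81 = \left(- \frac{7}{3}\right) 403 - 81 = - \frac{2821}{3} - 81 = - \frac{3064}{3}$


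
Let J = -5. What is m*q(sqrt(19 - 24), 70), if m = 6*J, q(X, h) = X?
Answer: -30*I*sqrt(5) ≈ -67.082*I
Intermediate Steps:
m = -30 (m = 6*(-5) = -30)
m*q(sqrt(19 - 24), 70) = -30*sqrt(19 - 24) = -30*I*sqrt(5)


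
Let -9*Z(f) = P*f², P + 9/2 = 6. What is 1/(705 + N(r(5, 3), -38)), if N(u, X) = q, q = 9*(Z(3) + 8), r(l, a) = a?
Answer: 2/1527 ≈ 0.0013098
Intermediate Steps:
P = 3/2 (P = -9/2 + 6 = 3/2 ≈ 1.5000)
Z(f) = -f²/6
q = 117/2 (q = 9*(-⅙*3² + 8) = 9*(-⅙*9 + 8) = 9*(-3/2 + 8) = 9*(13/2) = 117/2 ≈ 58.500)
N(u, X) = 117/2
1/(705 + N(r(5, 3), -38)) = 1/(705 + 117/2) = 1/(1527/2) = 2/1527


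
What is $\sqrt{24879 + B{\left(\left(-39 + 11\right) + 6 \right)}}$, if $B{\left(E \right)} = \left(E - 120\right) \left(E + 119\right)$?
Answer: $\sqrt{11105} \approx 105.38$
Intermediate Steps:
$B{\left(E \right)} = \left(-120 + E\right) \left(119 + E\right)$
$\sqrt{24879 + B{\left(\left(-39 + 11\right) + 6 \right)}} = \sqrt{24879 - \left(14258 - \left(\left(-39 + 11\right) + 6\right)^{2}\right)} = \sqrt{24879 - \left(14258 - \left(-28 + 6\right)^{2}\right)} = \sqrt{24879 - \left(14258 - 484\right)} = \sqrt{24879 + \left(-14280 + 484 + 22\right)} = \sqrt{24879 - 13774} = \sqrt{11105}$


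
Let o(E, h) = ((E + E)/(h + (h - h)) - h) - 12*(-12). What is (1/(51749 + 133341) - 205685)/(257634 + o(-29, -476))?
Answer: -4530358161231/5688230394145 ≈ -0.79644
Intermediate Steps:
o(E, h) = 144 - h + 2*E/h (o(E, h) = ((2*E)/(h + 0) - h) + 144 = ((2*E)/h - h) + 144 = (2*E/h - h) + 144 = (-h + 2*E/h) + 144 = 144 - h + 2*E/h)
(1/(51749 + 133341) - 205685)/(257634 + o(-29, -476)) = (1/(51749 + 133341) - 205685)/(257634 + (144 - 1*(-476) + 2*(-29)/(-476))) = (1/185090 - 205685)/(257634 + (144 + 476 + 2*(-29)*(-1/476))) = (1/185090 - 205685)/(257634 + (144 + 476 + 29/238)) = -38070236649/(185090*(257634 + 147589/238)) = -38070236649/(185090*61464481/238) = -38070236649/185090*238/61464481 = -4530358161231/5688230394145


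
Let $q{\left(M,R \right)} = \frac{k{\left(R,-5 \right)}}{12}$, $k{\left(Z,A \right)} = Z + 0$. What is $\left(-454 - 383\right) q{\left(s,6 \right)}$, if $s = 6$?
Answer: $- \frac{837}{2} \approx -418.5$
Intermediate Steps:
$k{\left(Z,A \right)} = Z$
$q{\left(M,R \right)} = \frac{R}{12}$
$\left(-454 - 383\right) q{\left(s,6 \right)} = \left(-454 - 383\right) \frac{1}{12} \cdot 6 = \left(-454 - 383\right) \frac{1}{2} = \left(-837\right) \frac{1}{2} = - \frac{837}{2}$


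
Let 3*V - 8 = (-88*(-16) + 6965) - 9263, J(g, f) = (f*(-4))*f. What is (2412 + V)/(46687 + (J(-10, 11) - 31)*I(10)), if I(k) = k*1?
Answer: 2118/41537 ≈ 0.050991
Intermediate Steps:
I(k) = k
J(g, f) = -4*f² (J(g, f) = (-4*f)*f = -4*f²)
V = -294 (V = 8/3 + ((-88*(-16) + 6965) - 9263)/3 = 8/3 + ((1408 + 6965) - 9263)/3 = 8/3 + (8373 - 9263)/3 = 8/3 + (⅓)*(-890) = 8/3 - 890/3 = -294)
(2412 + V)/(46687 + (J(-10, 11) - 31)*I(10)) = (2412 - 294)/(46687 + (-4*11² - 31)*10) = 2118/(46687 + (-4*121 - 31)*10) = 2118/(46687 + (-484 - 31)*10) = 2118/(46687 - 515*10) = 2118/(46687 - 5150) = 2118/41537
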